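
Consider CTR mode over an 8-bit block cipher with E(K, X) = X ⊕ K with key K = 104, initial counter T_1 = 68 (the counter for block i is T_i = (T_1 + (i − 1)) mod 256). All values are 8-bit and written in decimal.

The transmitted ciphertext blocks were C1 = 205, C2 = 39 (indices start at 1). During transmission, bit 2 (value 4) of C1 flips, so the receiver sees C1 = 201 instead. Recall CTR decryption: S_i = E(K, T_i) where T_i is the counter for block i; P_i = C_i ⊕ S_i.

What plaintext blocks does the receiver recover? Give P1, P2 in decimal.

Only C1 changed, to 201. In CTR, a change in C_i flips the same bit in P_i only; the keystream is unaffected. Decrypting the received ciphertext:
P1: T = 68, S = E(K, T) = 44; 201 ⊕ 44 = 229.
P2: T = 69, S = E(K, T) = 45; 39 ⊕ 45 = 10.
Blocks that differ from the original plaintext: P1.

P1 = 229, P2 = 10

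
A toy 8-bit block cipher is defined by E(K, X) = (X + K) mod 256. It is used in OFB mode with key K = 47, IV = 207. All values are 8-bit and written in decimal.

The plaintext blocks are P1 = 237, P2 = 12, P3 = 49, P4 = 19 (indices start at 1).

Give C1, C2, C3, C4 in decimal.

C1 = 19, C2 = 33, C3 = 109, C4 = 152

OFB encryption: S_i = E(K, S_{i−1}) with S_{0} = IV; C_i = P_i ⊕ S_i.
C1: S = E(K, 207) = 254; 237 ⊕ 254 = 19.
C2: S = E(K, 254) = 45; 12 ⊕ 45 = 33.
C3: S = E(K, 45) = 92; 49 ⊕ 92 = 109.
C4: S = E(K, 92) = 139; 19 ⊕ 139 = 152.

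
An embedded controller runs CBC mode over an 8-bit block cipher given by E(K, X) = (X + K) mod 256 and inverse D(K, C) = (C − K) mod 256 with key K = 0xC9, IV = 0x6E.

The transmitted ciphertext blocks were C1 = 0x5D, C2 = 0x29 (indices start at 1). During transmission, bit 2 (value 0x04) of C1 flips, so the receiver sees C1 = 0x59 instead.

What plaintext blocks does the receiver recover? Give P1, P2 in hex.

P1 = 0xFE, P2 = 0x39

CBC decryption: P_i = D(K, C_i) ⊕ C_{i−1}, with C_{0} = IV.
Only C1 changed, to 0x59. In CBC, a change in C_i garbles P_i and flips the same bit in P_{i+1}. Decrypting the received ciphertext:
P1: D(K, 0x59) = 0x90; 0x90 ⊕ 0x6E = 0xFE.
P2: D(K, 0x29) = 0x60; 0x60 ⊕ 0x59 = 0x39.
Blocks that differ from the original plaintext: P1, P2.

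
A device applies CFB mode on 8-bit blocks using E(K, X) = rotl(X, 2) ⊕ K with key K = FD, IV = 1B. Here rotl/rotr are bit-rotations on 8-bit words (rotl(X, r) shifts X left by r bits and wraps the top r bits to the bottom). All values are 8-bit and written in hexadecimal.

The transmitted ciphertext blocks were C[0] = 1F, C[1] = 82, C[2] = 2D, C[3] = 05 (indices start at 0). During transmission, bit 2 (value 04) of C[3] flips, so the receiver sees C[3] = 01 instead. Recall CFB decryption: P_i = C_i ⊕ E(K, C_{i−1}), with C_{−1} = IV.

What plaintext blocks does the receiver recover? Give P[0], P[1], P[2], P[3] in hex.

P[0] = 8E, P[1] = 03, P[2] = DA, P[3] = 48

Only C[3] changed, to 01. In CFB, a change in C_i flips the same bit in P_i and garbles P_{i+1}. Decrypting the received ciphertext:
P[0]: E(K, 1B) = 91; 1F ⊕ 91 = 8E.
P[1]: E(K, 1F) = 81; 82 ⊕ 81 = 03.
P[2]: E(K, 82) = F7; 2D ⊕ F7 = DA.
P[3]: E(K, 2D) = 49; 01 ⊕ 49 = 48.
Blocks that differ from the original plaintext: P[3].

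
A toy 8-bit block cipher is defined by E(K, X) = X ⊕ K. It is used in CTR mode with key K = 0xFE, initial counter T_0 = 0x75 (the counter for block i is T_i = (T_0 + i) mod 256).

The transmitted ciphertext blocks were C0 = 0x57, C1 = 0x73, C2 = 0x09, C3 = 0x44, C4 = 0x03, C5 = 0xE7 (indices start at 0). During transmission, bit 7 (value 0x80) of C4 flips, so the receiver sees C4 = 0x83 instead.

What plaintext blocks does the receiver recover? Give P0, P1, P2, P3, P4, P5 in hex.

CTR decryption: S_i = E(K, T_i) where T_i is the counter for block i; P_i = C_i ⊕ S_i.
Only C4 changed, to 0x83. In CTR, a change in C_i flips the same bit in P_i only; the keystream is unaffected. Decrypting the received ciphertext:
P0: T = 0x75, S = E(K, T) = 0x8B; 0x57 ⊕ 0x8B = 0xDC.
P1: T = 0x76, S = E(K, T) = 0x88; 0x73 ⊕ 0x88 = 0xFB.
P2: T = 0x77, S = E(K, T) = 0x89; 0x09 ⊕ 0x89 = 0x80.
P3: T = 0x78, S = E(K, T) = 0x86; 0x44 ⊕ 0x86 = 0xC2.
P4: T = 0x79, S = E(K, T) = 0x87; 0x83 ⊕ 0x87 = 0x04.
P5: T = 0x7A, S = E(K, T) = 0x84; 0xE7 ⊕ 0x84 = 0x63.
Blocks that differ from the original plaintext: P4.

P0 = 0xDC, P1 = 0xFB, P2 = 0x80, P3 = 0xC2, P4 = 0x04, P5 = 0x63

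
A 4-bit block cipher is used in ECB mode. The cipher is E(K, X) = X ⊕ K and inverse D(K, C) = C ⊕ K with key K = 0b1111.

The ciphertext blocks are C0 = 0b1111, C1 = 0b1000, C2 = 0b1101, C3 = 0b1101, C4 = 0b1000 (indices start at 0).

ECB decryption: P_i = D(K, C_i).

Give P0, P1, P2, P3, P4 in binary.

P0 = 0b0000, P1 = 0b0111, P2 = 0b0010, P3 = 0b0010, P4 = 0b0111

P0: D(K, 0b1111) = 0b0000.
P1: D(K, 0b1000) = 0b0111.
P2: D(K, 0b1101) = 0b0010.
P3: D(K, 0b1101) = 0b0010.
P4: D(K, 0b1000) = 0b0111.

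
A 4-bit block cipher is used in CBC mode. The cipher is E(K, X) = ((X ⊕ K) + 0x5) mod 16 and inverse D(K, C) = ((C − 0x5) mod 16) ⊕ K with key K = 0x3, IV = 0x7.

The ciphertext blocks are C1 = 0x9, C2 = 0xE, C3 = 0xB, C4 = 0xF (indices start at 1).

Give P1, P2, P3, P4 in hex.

CBC decryption: P_i = D(K, C_i) ⊕ C_{i−1}, with C_{0} = IV.
P1: D(K, 0x9) = 0x7; 0x7 ⊕ 0x7 = 0x0.
P2: D(K, 0xE) = 0xA; 0xA ⊕ 0x9 = 0x3.
P3: D(K, 0xB) = 0x5; 0x5 ⊕ 0xE = 0xB.
P4: D(K, 0xF) = 0x9; 0x9 ⊕ 0xB = 0x2.

P1 = 0x0, P2 = 0x3, P3 = 0xB, P4 = 0x2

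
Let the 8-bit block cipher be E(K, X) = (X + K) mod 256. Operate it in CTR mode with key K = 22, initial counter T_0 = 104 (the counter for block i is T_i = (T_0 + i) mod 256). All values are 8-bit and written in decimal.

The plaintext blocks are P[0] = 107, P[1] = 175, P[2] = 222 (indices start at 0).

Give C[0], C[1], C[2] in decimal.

CTR encryption: S_i = E(K, T_i) where T_i is the counter for block i; C_i = P_i ⊕ S_i.
C[0]: T = 104, S = E(K, T) = 126; 107 ⊕ 126 = 21.
C[1]: T = 105, S = E(K, T) = 127; 175 ⊕ 127 = 208.
C[2]: T = 106, S = E(K, T) = 128; 222 ⊕ 128 = 94.

C[0] = 21, C[1] = 208, C[2] = 94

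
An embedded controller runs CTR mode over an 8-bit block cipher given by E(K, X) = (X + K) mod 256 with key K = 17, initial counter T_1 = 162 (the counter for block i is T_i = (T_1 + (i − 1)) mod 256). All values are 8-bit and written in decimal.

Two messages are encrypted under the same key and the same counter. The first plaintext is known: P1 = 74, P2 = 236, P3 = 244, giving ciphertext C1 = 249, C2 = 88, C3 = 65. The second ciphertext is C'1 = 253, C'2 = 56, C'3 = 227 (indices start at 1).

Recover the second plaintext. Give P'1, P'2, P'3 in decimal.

In CTR with a reused counter, both messages share the same keystream S_i, so C_i ⊕ C'_i = P_i ⊕ P'_i and thus P'_i = P_i ⊕ C_i ⊕ C'_i.
P'1: 74 ⊕ 249 ⊕ 253 = 78.
P'2: 236 ⊕ 88 ⊕ 56 = 140.
P'3: 244 ⊕ 65 ⊕ 227 = 86.

P'1 = 78, P'2 = 140, P'3 = 86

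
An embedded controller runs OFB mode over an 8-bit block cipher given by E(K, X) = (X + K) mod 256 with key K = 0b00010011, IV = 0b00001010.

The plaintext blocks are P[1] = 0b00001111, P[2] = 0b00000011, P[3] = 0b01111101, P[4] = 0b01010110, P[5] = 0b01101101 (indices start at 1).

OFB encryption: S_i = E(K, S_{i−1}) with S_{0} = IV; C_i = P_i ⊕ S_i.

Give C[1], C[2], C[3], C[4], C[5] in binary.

C[1] = 0b00010010, C[2] = 0b00110011, C[3] = 0b00111110, C[4] = 0b00000000, C[5] = 0b00000100

C[1]: S = E(K, 0b00001010) = 0b00011101; 0b00001111 ⊕ 0b00011101 = 0b00010010.
C[2]: S = E(K, 0b00011101) = 0b00110000; 0b00000011 ⊕ 0b00110000 = 0b00110011.
C[3]: S = E(K, 0b00110000) = 0b01000011; 0b01111101 ⊕ 0b01000011 = 0b00111110.
C[4]: S = E(K, 0b01000011) = 0b01010110; 0b01010110 ⊕ 0b01010110 = 0b00000000.
C[5]: S = E(K, 0b01010110) = 0b01101001; 0b01101101 ⊕ 0b01101001 = 0b00000100.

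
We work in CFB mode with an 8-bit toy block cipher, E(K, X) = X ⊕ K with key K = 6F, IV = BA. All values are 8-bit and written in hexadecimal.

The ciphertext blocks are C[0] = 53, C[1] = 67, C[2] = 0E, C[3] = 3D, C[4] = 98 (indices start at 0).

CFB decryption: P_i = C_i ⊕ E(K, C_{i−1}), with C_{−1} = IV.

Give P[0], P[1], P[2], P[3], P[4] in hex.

P[0]: E(K, BA) = D5; 53 ⊕ D5 = 86.
P[1]: E(K, 53) = 3C; 67 ⊕ 3C = 5B.
P[2]: E(K, 67) = 08; 0E ⊕ 08 = 06.
P[3]: E(K, 0E) = 61; 3D ⊕ 61 = 5C.
P[4]: E(K, 3D) = 52; 98 ⊕ 52 = CA.

P[0] = 86, P[1] = 5B, P[2] = 06, P[3] = 5C, P[4] = CA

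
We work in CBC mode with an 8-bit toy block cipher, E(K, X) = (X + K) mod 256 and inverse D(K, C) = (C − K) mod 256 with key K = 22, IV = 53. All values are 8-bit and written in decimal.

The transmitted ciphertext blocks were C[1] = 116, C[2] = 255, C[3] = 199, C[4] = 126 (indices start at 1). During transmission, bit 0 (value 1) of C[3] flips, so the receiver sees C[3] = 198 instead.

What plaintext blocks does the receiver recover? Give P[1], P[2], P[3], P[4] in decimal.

CBC decryption: P_i = D(K, C_i) ⊕ C_{i−1}, with C_{0} = IV.
Only C[3] changed, to 198. In CBC, a change in C_i garbles P_i and flips the same bit in P_{i+1}. Decrypting the received ciphertext:
P[1]: D(K, 116) = 94; 94 ⊕ 53 = 107.
P[2]: D(K, 255) = 233; 233 ⊕ 116 = 157.
P[3]: D(K, 198) = 176; 176 ⊕ 255 = 79.
P[4]: D(K, 126) = 104; 104 ⊕ 198 = 174.
Blocks that differ from the original plaintext: P[3], P[4].

P[1] = 107, P[2] = 157, P[3] = 79, P[4] = 174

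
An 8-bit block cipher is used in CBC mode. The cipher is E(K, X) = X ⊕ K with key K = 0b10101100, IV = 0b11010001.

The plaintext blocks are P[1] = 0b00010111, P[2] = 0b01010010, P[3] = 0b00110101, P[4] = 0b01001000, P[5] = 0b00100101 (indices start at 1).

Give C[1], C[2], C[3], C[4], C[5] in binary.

CBC encryption: C_i = E(K, P_i ⊕ C_{i−1}), with C_{0} = IV.
C[1]: P[1] ⊕ 0b11010001 = 0b11000110; E(K, 0b11000110) = 0b01101010.
C[2]: P[2] ⊕ 0b01101010 = 0b00111000; E(K, 0b00111000) = 0b10010100.
C[3]: P[3] ⊕ 0b10010100 = 0b10100001; E(K, 0b10100001) = 0b00001101.
C[4]: P[4] ⊕ 0b00001101 = 0b01000101; E(K, 0b01000101) = 0b11101001.
C[5]: P[5] ⊕ 0b11101001 = 0b11001100; E(K, 0b11001100) = 0b01100000.

C[1] = 0b01101010, C[2] = 0b10010100, C[3] = 0b00001101, C[4] = 0b11101001, C[5] = 0b01100000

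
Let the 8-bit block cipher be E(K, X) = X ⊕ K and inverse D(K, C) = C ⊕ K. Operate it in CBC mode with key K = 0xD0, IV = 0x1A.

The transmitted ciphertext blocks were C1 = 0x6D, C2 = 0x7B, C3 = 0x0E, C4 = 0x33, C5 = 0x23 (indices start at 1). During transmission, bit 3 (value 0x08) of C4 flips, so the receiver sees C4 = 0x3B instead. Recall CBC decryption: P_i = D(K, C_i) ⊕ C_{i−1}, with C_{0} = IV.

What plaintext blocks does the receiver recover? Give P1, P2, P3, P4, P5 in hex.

Only C4 changed, to 0x3B. In CBC, a change in C_i garbles P_i and flips the same bit in P_{i+1}. Decrypting the received ciphertext:
P1: D(K, 0x6D) = 0xBD; 0xBD ⊕ 0x1A = 0xA7.
P2: D(K, 0x7B) = 0xAB; 0xAB ⊕ 0x6D = 0xC6.
P3: D(K, 0x0E) = 0xDE; 0xDE ⊕ 0x7B = 0xA5.
P4: D(K, 0x3B) = 0xEB; 0xEB ⊕ 0x0E = 0xE5.
P5: D(K, 0x23) = 0xF3; 0xF3 ⊕ 0x3B = 0xC8.
Blocks that differ from the original plaintext: P4, P5.

P1 = 0xA7, P2 = 0xC6, P3 = 0xA5, P4 = 0xE5, P5 = 0xC8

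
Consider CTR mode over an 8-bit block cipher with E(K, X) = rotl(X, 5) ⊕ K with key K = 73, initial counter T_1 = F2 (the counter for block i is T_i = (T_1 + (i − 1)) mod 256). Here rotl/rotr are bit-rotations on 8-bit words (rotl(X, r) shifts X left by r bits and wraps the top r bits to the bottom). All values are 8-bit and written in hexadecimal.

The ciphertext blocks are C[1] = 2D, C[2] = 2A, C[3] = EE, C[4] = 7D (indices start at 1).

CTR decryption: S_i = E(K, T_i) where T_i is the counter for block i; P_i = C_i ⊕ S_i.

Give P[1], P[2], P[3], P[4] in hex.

P[1]: T = F2, S = E(K, T) = 2D; 2D ⊕ 2D = 00.
P[2]: T = F3, S = E(K, T) = 0D; 2A ⊕ 0D = 27.
P[3]: T = F4, S = E(K, T) = ED; EE ⊕ ED = 03.
P[4]: T = F5, S = E(K, T) = CD; 7D ⊕ CD = B0.

P[1] = 00, P[2] = 27, P[3] = 03, P[4] = B0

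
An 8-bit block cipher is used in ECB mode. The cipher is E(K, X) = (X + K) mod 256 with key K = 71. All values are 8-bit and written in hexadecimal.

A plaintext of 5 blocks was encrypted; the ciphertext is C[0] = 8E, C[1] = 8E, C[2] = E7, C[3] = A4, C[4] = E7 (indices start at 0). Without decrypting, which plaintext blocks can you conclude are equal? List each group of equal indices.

ECB encrypts each block independently with the same key, so equal ciphertext blocks imply equal plaintext blocks.
C[0] = C[1] = 8E, so P[0] = P[1].
C[2] = C[4] = E7, so P[2] = P[4].

P[0] = P[1]; P[2] = P[4]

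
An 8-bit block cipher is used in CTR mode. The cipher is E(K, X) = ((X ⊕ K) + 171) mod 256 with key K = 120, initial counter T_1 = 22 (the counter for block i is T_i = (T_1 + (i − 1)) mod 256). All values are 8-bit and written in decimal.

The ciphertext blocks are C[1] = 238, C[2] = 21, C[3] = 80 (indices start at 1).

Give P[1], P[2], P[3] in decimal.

P[1] = 247, P[2] = 15, P[3] = 91

CTR decryption: S_i = E(K, T_i) where T_i is the counter for block i; P_i = C_i ⊕ S_i.
P[1]: T = 22, S = E(K, T) = 25; 238 ⊕ 25 = 247.
P[2]: T = 23, S = E(K, T) = 26; 21 ⊕ 26 = 15.
P[3]: T = 24, S = E(K, T) = 11; 80 ⊕ 11 = 91.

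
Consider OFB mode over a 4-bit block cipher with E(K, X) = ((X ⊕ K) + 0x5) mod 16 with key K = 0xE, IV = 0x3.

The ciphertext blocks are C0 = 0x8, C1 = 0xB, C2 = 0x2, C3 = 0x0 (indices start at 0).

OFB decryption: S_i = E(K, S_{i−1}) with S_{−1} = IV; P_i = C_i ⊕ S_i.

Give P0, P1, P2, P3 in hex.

P0: S = E(K, 0x3) = 0x2; 0x8 ⊕ 0x2 = 0xA.
P1: S = E(K, 0x2) = 0x1; 0xB ⊕ 0x1 = 0xA.
P2: S = E(K, 0x1) = 0x4; 0x2 ⊕ 0x4 = 0x6.
P3: S = E(K, 0x4) = 0xF; 0x0 ⊕ 0xF = 0xF.

P0 = 0xA, P1 = 0xA, P2 = 0x6, P3 = 0xF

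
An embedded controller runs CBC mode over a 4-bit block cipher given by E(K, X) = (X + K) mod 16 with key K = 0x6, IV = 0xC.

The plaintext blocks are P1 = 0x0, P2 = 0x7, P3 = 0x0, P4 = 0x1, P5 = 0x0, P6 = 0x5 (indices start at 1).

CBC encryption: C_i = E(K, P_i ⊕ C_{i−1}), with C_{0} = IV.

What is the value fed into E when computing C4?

0x0

C1: P1 ⊕ 0xC = 0xC; E(K, 0xC) = 0x2.
C2: P2 ⊕ 0x2 = 0x5; E(K, 0x5) = 0xB.
C3: P3 ⊕ 0xB = 0xB; E(K, 0xB) = 0x1.
C4: P4 ⊕ 0x1 = 0x0; E(K, 0x0) = 0x6.
So the input to E for block 4 is 0x0.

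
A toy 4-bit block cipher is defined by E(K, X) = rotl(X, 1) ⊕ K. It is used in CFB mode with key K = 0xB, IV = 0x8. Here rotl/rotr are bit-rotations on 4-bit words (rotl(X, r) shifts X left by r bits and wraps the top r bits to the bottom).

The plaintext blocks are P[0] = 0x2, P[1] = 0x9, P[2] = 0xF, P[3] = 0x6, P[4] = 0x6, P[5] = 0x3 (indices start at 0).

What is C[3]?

C[3] = 0x9

CFB encryption: C_i = P_i ⊕ E(K, C_{i−1}), with C_{−1} = IV.
C[0]: E(K, 0x8) = 0xA; 0x2 ⊕ 0xA = 0x8.
C[1]: E(K, 0x8) = 0xA; 0x9 ⊕ 0xA = 0x3.
C[2]: E(K, 0x3) = 0xD; 0xF ⊕ 0xD = 0x2.
C[3]: E(K, 0x2) = 0xF; 0x6 ⊕ 0xF = 0x9.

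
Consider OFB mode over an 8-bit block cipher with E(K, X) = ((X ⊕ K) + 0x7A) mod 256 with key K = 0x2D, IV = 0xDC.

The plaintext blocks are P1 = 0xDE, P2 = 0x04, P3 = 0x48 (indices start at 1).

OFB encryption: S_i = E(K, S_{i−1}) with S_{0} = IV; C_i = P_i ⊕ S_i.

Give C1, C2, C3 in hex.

C1 = 0xB5, C2 = 0xC4, C3 = 0x2F

C1: S = E(K, 0xDC) = 0x6B; 0xDE ⊕ 0x6B = 0xB5.
C2: S = E(K, 0x6B) = 0xC0; 0x04 ⊕ 0xC0 = 0xC4.
C3: S = E(K, 0xC0) = 0x67; 0x48 ⊕ 0x67 = 0x2F.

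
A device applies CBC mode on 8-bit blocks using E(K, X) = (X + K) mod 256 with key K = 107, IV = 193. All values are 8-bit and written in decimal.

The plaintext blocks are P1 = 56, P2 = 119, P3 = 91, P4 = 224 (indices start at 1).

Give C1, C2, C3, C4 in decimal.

C1 = 100, C2 = 126, C3 = 144, C4 = 219

CBC encryption: C_i = E(K, P_i ⊕ C_{i−1}), with C_{0} = IV.
C1: P1 ⊕ 193 = 249; E(K, 249) = 100.
C2: P2 ⊕ 100 = 19; E(K, 19) = 126.
C3: P3 ⊕ 126 = 37; E(K, 37) = 144.
C4: P4 ⊕ 144 = 112; E(K, 112) = 219.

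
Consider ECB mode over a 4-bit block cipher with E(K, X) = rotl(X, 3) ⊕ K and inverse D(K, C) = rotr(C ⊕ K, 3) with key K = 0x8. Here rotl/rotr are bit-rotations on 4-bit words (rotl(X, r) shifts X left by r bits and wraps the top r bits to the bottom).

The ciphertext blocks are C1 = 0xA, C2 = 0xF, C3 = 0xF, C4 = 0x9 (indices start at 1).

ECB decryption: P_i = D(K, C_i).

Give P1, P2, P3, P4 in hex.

P1 = 0x4, P2 = 0xE, P3 = 0xE, P4 = 0x2

P1: D(K, 0xA) = 0x4.
P2: D(K, 0xF) = 0xE.
P3: D(K, 0xF) = 0xE.
P4: D(K, 0x9) = 0x2.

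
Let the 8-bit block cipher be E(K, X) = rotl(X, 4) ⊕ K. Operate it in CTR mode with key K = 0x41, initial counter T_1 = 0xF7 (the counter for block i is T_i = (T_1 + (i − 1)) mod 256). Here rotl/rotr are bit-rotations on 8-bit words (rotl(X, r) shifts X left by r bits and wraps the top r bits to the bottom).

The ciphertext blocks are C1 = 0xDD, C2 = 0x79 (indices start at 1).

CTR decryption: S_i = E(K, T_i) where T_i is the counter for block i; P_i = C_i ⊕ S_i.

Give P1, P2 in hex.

P1 = 0xE3, P2 = 0xB7

P1: T = 0xF7, S = E(K, T) = 0x3E; 0xDD ⊕ 0x3E = 0xE3.
P2: T = 0xF8, S = E(K, T) = 0xCE; 0x79 ⊕ 0xCE = 0xB7.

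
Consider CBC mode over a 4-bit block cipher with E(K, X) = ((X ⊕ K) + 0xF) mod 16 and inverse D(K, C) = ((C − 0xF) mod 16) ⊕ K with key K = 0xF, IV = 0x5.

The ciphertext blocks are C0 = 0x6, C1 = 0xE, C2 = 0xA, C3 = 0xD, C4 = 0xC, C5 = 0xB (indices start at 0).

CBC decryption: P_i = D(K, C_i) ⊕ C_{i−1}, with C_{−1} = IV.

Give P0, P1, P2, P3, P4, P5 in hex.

P0 = 0xD, P1 = 0x6, P2 = 0xA, P3 = 0xB, P4 = 0xF, P5 = 0xF

P0: D(K, 0x6) = 0x8; 0x8 ⊕ 0x5 = 0xD.
P1: D(K, 0xE) = 0x0; 0x0 ⊕ 0x6 = 0x6.
P2: D(K, 0xA) = 0x4; 0x4 ⊕ 0xE = 0xA.
P3: D(K, 0xD) = 0x1; 0x1 ⊕ 0xA = 0xB.
P4: D(K, 0xC) = 0x2; 0x2 ⊕ 0xD = 0xF.
P5: D(K, 0xB) = 0x3; 0x3 ⊕ 0xC = 0xF.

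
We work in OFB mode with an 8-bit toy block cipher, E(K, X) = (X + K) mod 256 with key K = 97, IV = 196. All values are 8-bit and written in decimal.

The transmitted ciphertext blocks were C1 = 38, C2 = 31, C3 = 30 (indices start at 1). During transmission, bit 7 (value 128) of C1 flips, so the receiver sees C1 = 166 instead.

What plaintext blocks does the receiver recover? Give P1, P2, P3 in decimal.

P1 = 131, P2 = 153, P3 = 249

OFB decryption: S_i = E(K, S_{i−1}) with S_{0} = IV; P_i = C_i ⊕ S_i.
Only C1 changed, to 166. In OFB, a change in C_i flips the same bit in P_i only; the keystream is unaffected. Decrypting the received ciphertext:
P1: S = E(K, 196) = 37; 166 ⊕ 37 = 131.
P2: S = E(K, 37) = 134; 31 ⊕ 134 = 153.
P3: S = E(K, 134) = 231; 30 ⊕ 231 = 249.
Blocks that differ from the original plaintext: P1.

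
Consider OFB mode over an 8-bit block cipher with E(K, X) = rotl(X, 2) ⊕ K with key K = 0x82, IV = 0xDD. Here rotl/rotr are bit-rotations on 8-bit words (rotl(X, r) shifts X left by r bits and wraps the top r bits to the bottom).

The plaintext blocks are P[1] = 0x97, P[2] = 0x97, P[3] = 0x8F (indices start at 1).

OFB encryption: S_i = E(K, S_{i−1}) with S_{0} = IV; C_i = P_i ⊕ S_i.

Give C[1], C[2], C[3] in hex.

C[1]: S = E(K, 0xDD) = 0xF5; 0x97 ⊕ 0xF5 = 0x62.
C[2]: S = E(K, 0xF5) = 0x55; 0x97 ⊕ 0x55 = 0xC2.
C[3]: S = E(K, 0x55) = 0xD7; 0x8F ⊕ 0xD7 = 0x58.

C[1] = 0x62, C[2] = 0xC2, C[3] = 0x58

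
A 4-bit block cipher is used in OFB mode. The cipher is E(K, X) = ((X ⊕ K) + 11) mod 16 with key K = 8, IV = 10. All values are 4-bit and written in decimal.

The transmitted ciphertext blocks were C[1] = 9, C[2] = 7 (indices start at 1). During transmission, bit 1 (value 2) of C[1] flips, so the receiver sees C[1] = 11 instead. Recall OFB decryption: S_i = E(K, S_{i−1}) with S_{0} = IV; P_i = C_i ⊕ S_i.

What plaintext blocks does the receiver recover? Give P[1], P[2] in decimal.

P[1] = 6, P[2] = 7

Only C[1] changed, to 11. In OFB, a change in C_i flips the same bit in P_i only; the keystream is unaffected. Decrypting the received ciphertext:
P[1]: S = E(K, 10) = 13; 11 ⊕ 13 = 6.
P[2]: S = E(K, 13) = 0; 7 ⊕ 0 = 7.
Blocks that differ from the original plaintext: P[1].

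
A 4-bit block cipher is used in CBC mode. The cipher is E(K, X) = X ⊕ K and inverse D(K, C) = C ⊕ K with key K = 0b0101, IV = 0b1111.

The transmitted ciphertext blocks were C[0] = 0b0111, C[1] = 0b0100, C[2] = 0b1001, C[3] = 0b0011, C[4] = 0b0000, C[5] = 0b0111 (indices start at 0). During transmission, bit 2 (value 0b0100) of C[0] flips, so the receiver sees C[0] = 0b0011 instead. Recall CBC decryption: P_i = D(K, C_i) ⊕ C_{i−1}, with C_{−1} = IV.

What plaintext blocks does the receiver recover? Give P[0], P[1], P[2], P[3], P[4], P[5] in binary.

P[0] = 0b1001, P[1] = 0b0010, P[2] = 0b1000, P[3] = 0b1111, P[4] = 0b0110, P[5] = 0b0010

Only C[0] changed, to 0b0011. In CBC, a change in C_i garbles P_i and flips the same bit in P_{i+1}. Decrypting the received ciphertext:
P[0]: D(K, 0b0011) = 0b0110; 0b0110 ⊕ 0b1111 = 0b1001.
P[1]: D(K, 0b0100) = 0b0001; 0b0001 ⊕ 0b0011 = 0b0010.
P[2]: D(K, 0b1001) = 0b1100; 0b1100 ⊕ 0b0100 = 0b1000.
P[3]: D(K, 0b0011) = 0b0110; 0b0110 ⊕ 0b1001 = 0b1111.
P[4]: D(K, 0b0000) = 0b0101; 0b0101 ⊕ 0b0011 = 0b0110.
P[5]: D(K, 0b0111) = 0b0010; 0b0010 ⊕ 0b0000 = 0b0010.
Blocks that differ from the original plaintext: P[0], P[1].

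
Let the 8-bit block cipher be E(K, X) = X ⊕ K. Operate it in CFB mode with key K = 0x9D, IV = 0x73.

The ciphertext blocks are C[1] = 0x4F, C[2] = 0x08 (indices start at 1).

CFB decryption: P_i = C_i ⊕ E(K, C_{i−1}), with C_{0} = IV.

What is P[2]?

P[2]: E(K, 0x4F) = 0xD2; 0x08 ⊕ 0xD2 = 0xDA.

P[2] = 0xDA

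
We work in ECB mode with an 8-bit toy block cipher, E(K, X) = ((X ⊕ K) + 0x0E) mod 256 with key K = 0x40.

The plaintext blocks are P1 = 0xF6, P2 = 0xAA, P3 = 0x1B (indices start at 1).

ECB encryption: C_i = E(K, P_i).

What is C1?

C1: E(K, 0xF6) = 0xC4.

C1 = 0xC4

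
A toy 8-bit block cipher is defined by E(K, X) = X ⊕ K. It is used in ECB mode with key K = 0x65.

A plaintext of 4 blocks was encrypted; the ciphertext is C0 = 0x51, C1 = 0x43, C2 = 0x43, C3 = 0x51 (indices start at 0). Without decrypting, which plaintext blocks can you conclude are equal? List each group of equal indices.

P0 = P3; P1 = P2

ECB encrypts each block independently with the same key, so equal ciphertext blocks imply equal plaintext blocks.
C0 = C3 = 0x51, so P0 = P3.
C1 = C2 = 0x43, so P1 = P2.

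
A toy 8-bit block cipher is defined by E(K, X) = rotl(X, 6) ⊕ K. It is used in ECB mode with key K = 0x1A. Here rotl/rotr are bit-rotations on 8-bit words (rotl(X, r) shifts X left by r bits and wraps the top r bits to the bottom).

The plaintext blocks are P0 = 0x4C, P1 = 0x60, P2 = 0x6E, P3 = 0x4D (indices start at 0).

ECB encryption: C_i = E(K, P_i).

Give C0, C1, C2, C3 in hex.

C0 = 0x09, C1 = 0x02, C2 = 0x81, C3 = 0x49

C0: E(K, 0x4C) = 0x09.
C1: E(K, 0x60) = 0x02.
C2: E(K, 0x6E) = 0x81.
C3: E(K, 0x4D) = 0x49.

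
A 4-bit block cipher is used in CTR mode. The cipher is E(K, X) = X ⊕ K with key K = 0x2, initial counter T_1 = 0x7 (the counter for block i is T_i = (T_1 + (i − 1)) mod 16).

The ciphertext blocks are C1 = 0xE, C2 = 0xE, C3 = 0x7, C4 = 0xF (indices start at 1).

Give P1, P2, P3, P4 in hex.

CTR decryption: S_i = E(K, T_i) where T_i is the counter for block i; P_i = C_i ⊕ S_i.
P1: T = 0x7, S = E(K, T) = 0x5; 0xE ⊕ 0x5 = 0xB.
P2: T = 0x8, S = E(K, T) = 0xA; 0xE ⊕ 0xA = 0x4.
P3: T = 0x9, S = E(K, T) = 0xB; 0x7 ⊕ 0xB = 0xC.
P4: T = 0xA, S = E(K, T) = 0x8; 0xF ⊕ 0x8 = 0x7.

P1 = 0xB, P2 = 0x4, P3 = 0xC, P4 = 0x7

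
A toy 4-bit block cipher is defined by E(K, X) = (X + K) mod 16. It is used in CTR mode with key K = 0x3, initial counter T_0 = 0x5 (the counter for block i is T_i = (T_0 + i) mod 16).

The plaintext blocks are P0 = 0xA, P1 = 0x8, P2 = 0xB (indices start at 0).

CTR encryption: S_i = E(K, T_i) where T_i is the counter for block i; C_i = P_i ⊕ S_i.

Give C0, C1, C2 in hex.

C0: T = 0x5, S = E(K, T) = 0x8; 0xA ⊕ 0x8 = 0x2.
C1: T = 0x6, S = E(K, T) = 0x9; 0x8 ⊕ 0x9 = 0x1.
C2: T = 0x7, S = E(K, T) = 0xA; 0xB ⊕ 0xA = 0x1.

C0 = 0x2, C1 = 0x1, C2 = 0x1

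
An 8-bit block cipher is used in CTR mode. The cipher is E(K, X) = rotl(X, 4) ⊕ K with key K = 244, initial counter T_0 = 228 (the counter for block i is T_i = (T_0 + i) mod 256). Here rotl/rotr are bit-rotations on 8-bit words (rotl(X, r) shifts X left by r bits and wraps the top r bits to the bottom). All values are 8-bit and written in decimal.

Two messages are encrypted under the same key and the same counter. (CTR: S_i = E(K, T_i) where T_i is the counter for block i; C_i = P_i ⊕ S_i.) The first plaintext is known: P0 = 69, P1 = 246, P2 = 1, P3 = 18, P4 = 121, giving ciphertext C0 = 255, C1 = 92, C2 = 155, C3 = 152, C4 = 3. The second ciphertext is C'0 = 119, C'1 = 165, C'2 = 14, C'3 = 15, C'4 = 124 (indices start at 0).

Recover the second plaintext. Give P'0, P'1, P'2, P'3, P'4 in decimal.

P'0 = 205, P'1 = 15, P'2 = 148, P'3 = 133, P'4 = 6

In CTR with a reused counter, both messages share the same keystream S_i, so C_i ⊕ C'_i = P_i ⊕ P'_i and thus P'_i = P_i ⊕ C_i ⊕ C'_i.
P'0: 69 ⊕ 255 ⊕ 119 = 205.
P'1: 246 ⊕ 92 ⊕ 165 = 15.
P'2: 1 ⊕ 155 ⊕ 14 = 148.
P'3: 18 ⊕ 152 ⊕ 15 = 133.
P'4: 121 ⊕ 3 ⊕ 124 = 6.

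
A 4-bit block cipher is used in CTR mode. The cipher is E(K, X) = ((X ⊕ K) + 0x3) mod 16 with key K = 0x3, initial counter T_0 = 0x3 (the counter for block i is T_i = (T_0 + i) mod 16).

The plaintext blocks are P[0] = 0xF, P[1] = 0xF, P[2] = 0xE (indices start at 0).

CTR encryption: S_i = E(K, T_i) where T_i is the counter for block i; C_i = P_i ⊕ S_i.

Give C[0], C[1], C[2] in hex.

C[0] = 0xC, C[1] = 0x5, C[2] = 0x7

C[0]: T = 0x3, S = E(K, T) = 0x3; 0xF ⊕ 0x3 = 0xC.
C[1]: T = 0x4, S = E(K, T) = 0xA; 0xF ⊕ 0xA = 0x5.
C[2]: T = 0x5, S = E(K, T) = 0x9; 0xE ⊕ 0x9 = 0x7.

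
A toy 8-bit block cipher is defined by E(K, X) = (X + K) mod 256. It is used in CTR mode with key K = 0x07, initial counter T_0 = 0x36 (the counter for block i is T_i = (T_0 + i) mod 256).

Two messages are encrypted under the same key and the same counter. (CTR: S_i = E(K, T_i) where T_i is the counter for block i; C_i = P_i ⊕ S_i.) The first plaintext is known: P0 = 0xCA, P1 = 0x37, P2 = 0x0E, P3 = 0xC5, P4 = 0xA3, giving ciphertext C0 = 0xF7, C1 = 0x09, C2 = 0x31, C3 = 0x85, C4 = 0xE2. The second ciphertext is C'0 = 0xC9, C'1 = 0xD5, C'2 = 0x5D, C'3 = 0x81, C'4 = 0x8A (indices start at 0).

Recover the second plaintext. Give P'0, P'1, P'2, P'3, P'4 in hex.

P'0 = 0xF4, P'1 = 0xEB, P'2 = 0x62, P'3 = 0xC1, P'4 = 0xCB

In CTR with a reused counter, both messages share the same keystream S_i, so C_i ⊕ C'_i = P_i ⊕ P'_i and thus P'_i = P_i ⊕ C_i ⊕ C'_i.
P'0: 0xCA ⊕ 0xF7 ⊕ 0xC9 = 0xF4.
P'1: 0x37 ⊕ 0x09 ⊕ 0xD5 = 0xEB.
P'2: 0x0E ⊕ 0x31 ⊕ 0x5D = 0x62.
P'3: 0xC5 ⊕ 0x85 ⊕ 0x81 = 0xC1.
P'4: 0xA3 ⊕ 0xE2 ⊕ 0x8A = 0xCB.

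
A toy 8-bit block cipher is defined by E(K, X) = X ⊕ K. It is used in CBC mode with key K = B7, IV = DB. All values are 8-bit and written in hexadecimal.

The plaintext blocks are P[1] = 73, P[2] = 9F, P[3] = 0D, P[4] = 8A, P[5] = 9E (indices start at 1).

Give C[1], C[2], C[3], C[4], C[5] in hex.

C[1] = 1F, C[2] = 37, C[3] = 8D, C[4] = B0, C[5] = 99

CBC encryption: C_i = E(K, P_i ⊕ C_{i−1}), with C_{0} = IV.
C[1]: P[1] ⊕ DB = A8; E(K, A8) = 1F.
C[2]: P[2] ⊕ 1F = 80; E(K, 80) = 37.
C[3]: P[3] ⊕ 37 = 3A; E(K, 3A) = 8D.
C[4]: P[4] ⊕ 8D = 07; E(K, 07) = B0.
C[5]: P[5] ⊕ B0 = 2E; E(K, 2E) = 99.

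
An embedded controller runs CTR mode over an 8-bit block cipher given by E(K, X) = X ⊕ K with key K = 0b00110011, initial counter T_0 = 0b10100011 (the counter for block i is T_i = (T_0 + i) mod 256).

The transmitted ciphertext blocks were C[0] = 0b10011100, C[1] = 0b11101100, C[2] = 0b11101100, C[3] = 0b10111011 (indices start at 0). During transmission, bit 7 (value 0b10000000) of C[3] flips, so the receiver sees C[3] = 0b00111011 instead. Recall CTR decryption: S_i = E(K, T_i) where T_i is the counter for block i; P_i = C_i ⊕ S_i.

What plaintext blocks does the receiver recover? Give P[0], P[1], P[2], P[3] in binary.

P[0] = 0b00001100, P[1] = 0b01111011, P[2] = 0b01111010, P[3] = 0b10101110

Only C[3] changed, to 0b00111011. In CTR, a change in C_i flips the same bit in P_i only; the keystream is unaffected. Decrypting the received ciphertext:
P[0]: T = 0b10100011, S = E(K, T) = 0b10010000; 0b10011100 ⊕ 0b10010000 = 0b00001100.
P[1]: T = 0b10100100, S = E(K, T) = 0b10010111; 0b11101100 ⊕ 0b10010111 = 0b01111011.
P[2]: T = 0b10100101, S = E(K, T) = 0b10010110; 0b11101100 ⊕ 0b10010110 = 0b01111010.
P[3]: T = 0b10100110, S = E(K, T) = 0b10010101; 0b00111011 ⊕ 0b10010101 = 0b10101110.
Blocks that differ from the original plaintext: P[3].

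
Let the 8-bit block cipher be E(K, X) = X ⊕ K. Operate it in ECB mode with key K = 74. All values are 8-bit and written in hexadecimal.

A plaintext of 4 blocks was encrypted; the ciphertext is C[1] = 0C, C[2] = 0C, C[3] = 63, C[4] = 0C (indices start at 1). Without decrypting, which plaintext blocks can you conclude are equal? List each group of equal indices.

ECB encrypts each block independently with the same key, so equal ciphertext blocks imply equal plaintext blocks.
C[1] = C[2] = C[4] = 0C, so P[1] = P[2] = P[4].

P[1] = P[2] = P[4]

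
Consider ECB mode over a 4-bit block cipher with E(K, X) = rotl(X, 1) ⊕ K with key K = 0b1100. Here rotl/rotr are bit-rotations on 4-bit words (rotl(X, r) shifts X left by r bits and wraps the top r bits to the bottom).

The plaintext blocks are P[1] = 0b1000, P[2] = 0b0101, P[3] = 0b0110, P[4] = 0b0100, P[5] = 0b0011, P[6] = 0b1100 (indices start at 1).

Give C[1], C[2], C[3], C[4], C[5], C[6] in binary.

C[1] = 0b1101, C[2] = 0b0110, C[3] = 0b0000, C[4] = 0b0100, C[5] = 0b1010, C[6] = 0b0101

ECB encryption: C_i = E(K, P_i).
C[1]: E(K, 0b1000) = 0b1101.
C[2]: E(K, 0b0101) = 0b0110.
C[3]: E(K, 0b0110) = 0b0000.
C[4]: E(K, 0b0100) = 0b0100.
C[5]: E(K, 0b0011) = 0b1010.
C[6]: E(K, 0b1100) = 0b0101.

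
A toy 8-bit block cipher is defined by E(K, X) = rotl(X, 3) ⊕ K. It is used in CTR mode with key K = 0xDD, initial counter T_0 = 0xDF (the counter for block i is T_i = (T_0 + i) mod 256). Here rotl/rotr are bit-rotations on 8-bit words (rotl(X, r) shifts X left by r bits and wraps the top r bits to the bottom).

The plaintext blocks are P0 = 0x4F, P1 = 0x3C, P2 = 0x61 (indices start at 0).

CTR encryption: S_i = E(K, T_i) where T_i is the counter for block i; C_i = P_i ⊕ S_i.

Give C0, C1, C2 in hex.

C0: T = 0xDF, S = E(K, T) = 0x23; 0x4F ⊕ 0x23 = 0x6C.
C1: T = 0xE0, S = E(K, T) = 0xDA; 0x3C ⊕ 0xDA = 0xE6.
C2: T = 0xE1, S = E(K, T) = 0xD2; 0x61 ⊕ 0xD2 = 0xB3.

C0 = 0x6C, C1 = 0xE6, C2 = 0xB3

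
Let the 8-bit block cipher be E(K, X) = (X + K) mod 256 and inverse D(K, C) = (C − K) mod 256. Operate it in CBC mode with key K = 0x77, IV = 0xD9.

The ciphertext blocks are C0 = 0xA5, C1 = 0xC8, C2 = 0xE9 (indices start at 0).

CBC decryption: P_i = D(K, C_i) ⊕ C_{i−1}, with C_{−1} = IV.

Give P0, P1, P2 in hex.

P0 = 0xF7, P1 = 0xF4, P2 = 0xBA

P0: D(K, 0xA5) = 0x2E; 0x2E ⊕ 0xD9 = 0xF7.
P1: D(K, 0xC8) = 0x51; 0x51 ⊕ 0xA5 = 0xF4.
P2: D(K, 0xE9) = 0x72; 0x72 ⊕ 0xC8 = 0xBA.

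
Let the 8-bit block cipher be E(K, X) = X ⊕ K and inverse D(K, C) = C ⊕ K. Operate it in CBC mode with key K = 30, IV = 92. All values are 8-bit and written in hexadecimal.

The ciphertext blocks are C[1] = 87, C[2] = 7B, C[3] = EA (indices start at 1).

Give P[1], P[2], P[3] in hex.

P[1] = 25, P[2] = CC, P[3] = A1

CBC decryption: P_i = D(K, C_i) ⊕ C_{i−1}, with C_{0} = IV.
P[1]: D(K, 87) = B7; B7 ⊕ 92 = 25.
P[2]: D(K, 7B) = 4B; 4B ⊕ 87 = CC.
P[3]: D(K, EA) = DA; DA ⊕ 7B = A1.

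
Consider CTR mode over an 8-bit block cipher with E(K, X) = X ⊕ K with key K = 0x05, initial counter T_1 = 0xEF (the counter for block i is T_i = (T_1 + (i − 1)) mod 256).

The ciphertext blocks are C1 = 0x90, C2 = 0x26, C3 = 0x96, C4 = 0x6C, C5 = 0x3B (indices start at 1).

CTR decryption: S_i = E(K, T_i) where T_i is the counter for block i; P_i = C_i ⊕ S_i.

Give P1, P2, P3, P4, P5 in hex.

P1 = 0x7A, P2 = 0xD3, P3 = 0x62, P4 = 0x9B, P5 = 0xCD

P1: T = 0xEF, S = E(K, T) = 0xEA; 0x90 ⊕ 0xEA = 0x7A.
P2: T = 0xF0, S = E(K, T) = 0xF5; 0x26 ⊕ 0xF5 = 0xD3.
P3: T = 0xF1, S = E(K, T) = 0xF4; 0x96 ⊕ 0xF4 = 0x62.
P4: T = 0xF2, S = E(K, T) = 0xF7; 0x6C ⊕ 0xF7 = 0x9B.
P5: T = 0xF3, S = E(K, T) = 0xF6; 0x3B ⊕ 0xF6 = 0xCD.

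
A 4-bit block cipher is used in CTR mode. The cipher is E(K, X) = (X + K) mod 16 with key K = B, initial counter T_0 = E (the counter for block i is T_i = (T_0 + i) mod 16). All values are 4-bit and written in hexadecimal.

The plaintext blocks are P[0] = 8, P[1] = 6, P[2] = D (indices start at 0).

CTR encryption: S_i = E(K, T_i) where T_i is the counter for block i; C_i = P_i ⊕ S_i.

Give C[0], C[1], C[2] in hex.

C[0] = 1, C[1] = C, C[2] = 6

C[0]: T = E, S = E(K, T) = 9; 8 ⊕ 9 = 1.
C[1]: T = F, S = E(K, T) = A; 6 ⊕ A = C.
C[2]: T = 0, S = E(K, T) = B; D ⊕ B = 6.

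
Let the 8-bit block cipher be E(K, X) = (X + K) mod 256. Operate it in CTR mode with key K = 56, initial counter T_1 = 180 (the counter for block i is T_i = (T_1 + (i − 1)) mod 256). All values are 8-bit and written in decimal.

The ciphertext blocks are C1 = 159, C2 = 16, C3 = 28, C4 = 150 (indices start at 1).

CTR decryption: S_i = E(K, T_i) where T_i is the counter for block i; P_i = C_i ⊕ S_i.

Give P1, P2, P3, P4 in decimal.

P1 = 115, P2 = 253, P3 = 242, P4 = 121

P1: T = 180, S = E(K, T) = 236; 159 ⊕ 236 = 115.
P2: T = 181, S = E(K, T) = 237; 16 ⊕ 237 = 253.
P3: T = 182, S = E(K, T) = 238; 28 ⊕ 238 = 242.
P4: T = 183, S = E(K, T) = 239; 150 ⊕ 239 = 121.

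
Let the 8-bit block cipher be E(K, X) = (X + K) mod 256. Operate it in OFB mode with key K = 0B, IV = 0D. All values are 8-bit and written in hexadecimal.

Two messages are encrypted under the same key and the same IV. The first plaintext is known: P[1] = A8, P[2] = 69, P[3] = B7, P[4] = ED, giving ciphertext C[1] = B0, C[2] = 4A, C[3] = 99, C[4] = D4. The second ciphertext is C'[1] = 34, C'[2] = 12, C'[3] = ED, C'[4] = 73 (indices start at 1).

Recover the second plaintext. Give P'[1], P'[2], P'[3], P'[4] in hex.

P'[1] = 2C, P'[2] = 31, P'[3] = C3, P'[4] = 4A

In OFB with a reused IV, both messages share the same keystream S_i, so C_i ⊕ C'_i = P_i ⊕ P'_i and thus P'_i = P_i ⊕ C_i ⊕ C'_i.
P'[1]: A8 ⊕ B0 ⊕ 34 = 2C.
P'[2]: 69 ⊕ 4A ⊕ 12 = 31.
P'[3]: B7 ⊕ 99 ⊕ ED = C3.
P'[4]: ED ⊕ D4 ⊕ 73 = 4A.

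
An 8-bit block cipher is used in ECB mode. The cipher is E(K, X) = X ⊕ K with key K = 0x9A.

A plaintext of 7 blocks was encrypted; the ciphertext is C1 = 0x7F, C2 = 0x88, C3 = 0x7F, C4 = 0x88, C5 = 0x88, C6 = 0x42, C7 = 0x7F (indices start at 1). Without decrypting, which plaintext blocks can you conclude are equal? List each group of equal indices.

ECB encrypts each block independently with the same key, so equal ciphertext blocks imply equal plaintext blocks.
C1 = C3 = C7 = 0x7F, so P1 = P3 = P7.
C2 = C4 = C5 = 0x88, so P2 = P4 = P5.

P1 = P3 = P7; P2 = P4 = P5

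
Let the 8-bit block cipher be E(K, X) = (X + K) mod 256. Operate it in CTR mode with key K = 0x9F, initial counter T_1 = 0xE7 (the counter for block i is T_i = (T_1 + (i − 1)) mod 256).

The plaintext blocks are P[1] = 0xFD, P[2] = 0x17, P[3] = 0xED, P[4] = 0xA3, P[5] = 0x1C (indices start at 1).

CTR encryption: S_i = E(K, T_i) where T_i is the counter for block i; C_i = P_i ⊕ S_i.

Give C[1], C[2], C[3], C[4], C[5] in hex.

C[1] = 0x7B, C[2] = 0x90, C[3] = 0x65, C[4] = 0x2A, C[5] = 0x96

C[1]: T = 0xE7, S = E(K, T) = 0x86; 0xFD ⊕ 0x86 = 0x7B.
C[2]: T = 0xE8, S = E(K, T) = 0x87; 0x17 ⊕ 0x87 = 0x90.
C[3]: T = 0xE9, S = E(K, T) = 0x88; 0xED ⊕ 0x88 = 0x65.
C[4]: T = 0xEA, S = E(K, T) = 0x89; 0xA3 ⊕ 0x89 = 0x2A.
C[5]: T = 0xEB, S = E(K, T) = 0x8A; 0x1C ⊕ 0x8A = 0x96.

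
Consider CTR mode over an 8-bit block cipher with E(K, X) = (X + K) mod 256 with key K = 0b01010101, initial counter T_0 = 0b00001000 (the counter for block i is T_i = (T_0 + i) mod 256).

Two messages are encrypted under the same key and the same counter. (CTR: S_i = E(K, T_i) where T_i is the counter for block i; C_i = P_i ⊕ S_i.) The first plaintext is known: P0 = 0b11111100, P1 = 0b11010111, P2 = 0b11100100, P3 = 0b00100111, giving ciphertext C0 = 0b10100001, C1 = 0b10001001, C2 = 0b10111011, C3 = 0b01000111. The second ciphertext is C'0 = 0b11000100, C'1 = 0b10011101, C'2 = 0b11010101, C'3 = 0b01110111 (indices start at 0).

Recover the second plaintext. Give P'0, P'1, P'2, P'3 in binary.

In CTR with a reused counter, both messages share the same keystream S_i, so C_i ⊕ C'_i = P_i ⊕ P'_i and thus P'_i = P_i ⊕ C_i ⊕ C'_i.
P'0: 0b11111100 ⊕ 0b10100001 ⊕ 0b11000100 = 0b10011001.
P'1: 0b11010111 ⊕ 0b10001001 ⊕ 0b10011101 = 0b11000011.
P'2: 0b11100100 ⊕ 0b10111011 ⊕ 0b11010101 = 0b10001010.
P'3: 0b00100111 ⊕ 0b01000111 ⊕ 0b01110111 = 0b00010111.

P'0 = 0b10011001, P'1 = 0b11000011, P'2 = 0b10001010, P'3 = 0b00010111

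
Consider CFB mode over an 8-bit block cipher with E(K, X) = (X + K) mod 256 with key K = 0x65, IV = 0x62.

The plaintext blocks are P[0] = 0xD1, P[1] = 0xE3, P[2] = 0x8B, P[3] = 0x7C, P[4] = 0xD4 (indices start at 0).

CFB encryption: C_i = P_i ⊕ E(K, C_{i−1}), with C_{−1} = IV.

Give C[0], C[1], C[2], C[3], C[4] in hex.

C[0] = 0x16, C[1] = 0x98, C[2] = 0x76, C[3] = 0xA7, C[4] = 0xD8

C[0]: E(K, 0x62) = 0xC7; 0xD1 ⊕ 0xC7 = 0x16.
C[1]: E(K, 0x16) = 0x7B; 0xE3 ⊕ 0x7B = 0x98.
C[2]: E(K, 0x98) = 0xFD; 0x8B ⊕ 0xFD = 0x76.
C[3]: E(K, 0x76) = 0xDB; 0x7C ⊕ 0xDB = 0xA7.
C[4]: E(K, 0xA7) = 0x0C; 0xD4 ⊕ 0x0C = 0xD8.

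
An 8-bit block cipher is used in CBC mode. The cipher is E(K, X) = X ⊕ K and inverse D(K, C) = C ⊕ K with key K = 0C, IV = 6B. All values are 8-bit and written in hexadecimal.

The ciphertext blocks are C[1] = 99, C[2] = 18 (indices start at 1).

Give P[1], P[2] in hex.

P[1] = FE, P[2] = 8D

CBC decryption: P_i = D(K, C_i) ⊕ C_{i−1}, with C_{0} = IV.
P[1]: D(K, 99) = 95; 95 ⊕ 6B = FE.
P[2]: D(K, 18) = 14; 14 ⊕ 99 = 8D.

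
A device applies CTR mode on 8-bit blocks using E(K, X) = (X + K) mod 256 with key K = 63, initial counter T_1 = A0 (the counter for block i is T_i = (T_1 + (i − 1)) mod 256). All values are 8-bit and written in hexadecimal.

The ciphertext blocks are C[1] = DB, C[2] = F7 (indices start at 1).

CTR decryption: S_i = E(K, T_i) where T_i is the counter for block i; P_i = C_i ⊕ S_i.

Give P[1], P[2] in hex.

P[1]: T = A0, S = E(K, T) = 03; DB ⊕ 03 = D8.
P[2]: T = A1, S = E(K, T) = 04; F7 ⊕ 04 = F3.

P[1] = D8, P[2] = F3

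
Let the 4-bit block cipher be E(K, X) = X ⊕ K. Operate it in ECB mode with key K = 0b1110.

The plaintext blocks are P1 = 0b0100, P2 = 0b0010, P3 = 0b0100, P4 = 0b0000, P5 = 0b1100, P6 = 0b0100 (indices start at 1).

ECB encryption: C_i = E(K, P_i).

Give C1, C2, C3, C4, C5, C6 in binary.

C1: E(K, 0b0100) = 0b1010.
C2: E(K, 0b0010) = 0b1100.
C3: E(K, 0b0100) = 0b1010.
C4: E(K, 0b0000) = 0b1110.
C5: E(K, 0b1100) = 0b0010.
C6: E(K, 0b0100) = 0b1010.

C1 = 0b1010, C2 = 0b1100, C3 = 0b1010, C4 = 0b1110, C5 = 0b0010, C6 = 0b1010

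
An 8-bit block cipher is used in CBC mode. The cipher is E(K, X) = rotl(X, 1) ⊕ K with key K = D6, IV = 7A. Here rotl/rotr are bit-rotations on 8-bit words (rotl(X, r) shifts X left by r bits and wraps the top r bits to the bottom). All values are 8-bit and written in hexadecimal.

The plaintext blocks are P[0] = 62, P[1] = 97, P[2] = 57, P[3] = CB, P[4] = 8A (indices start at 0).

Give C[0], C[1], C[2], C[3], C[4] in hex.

C[0] = E6, C[1] = 34, C[2] = 10, C[3] = 61, C[4] = 01

CBC encryption: C_i = E(K, P_i ⊕ C_{i−1}), with C_{−1} = IV.
C[0]: P[0] ⊕ 7A = 18; E(K, 18) = E6.
C[1]: P[1] ⊕ E6 = 71; E(K, 71) = 34.
C[2]: P[2] ⊕ 34 = 63; E(K, 63) = 10.
C[3]: P[3] ⊕ 10 = DB; E(K, DB) = 61.
C[4]: P[4] ⊕ 61 = EB; E(K, EB) = 01.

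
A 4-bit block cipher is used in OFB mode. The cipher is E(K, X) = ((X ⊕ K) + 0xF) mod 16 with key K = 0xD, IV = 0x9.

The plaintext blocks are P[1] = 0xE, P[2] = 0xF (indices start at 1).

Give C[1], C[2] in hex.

C[1] = 0xD, C[2] = 0x2

OFB encryption: S_i = E(K, S_{i−1}) with S_{0} = IV; C_i = P_i ⊕ S_i.
C[1]: S = E(K, 0x9) = 0x3; 0xE ⊕ 0x3 = 0xD.
C[2]: S = E(K, 0x3) = 0xD; 0xF ⊕ 0xD = 0x2.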